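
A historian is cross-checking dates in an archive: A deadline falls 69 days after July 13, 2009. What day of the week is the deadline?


Start: 2009-07-13 (Monday)
Step 1 - find target date: add 69 days
  2009-07-13 + 69 days = 2009-09-20
Step 2 - day of week:
  69 mod 7 = 6
  Monday + 6 days -> Sunday
Result: Sunday (2009-09-20)

Sunday


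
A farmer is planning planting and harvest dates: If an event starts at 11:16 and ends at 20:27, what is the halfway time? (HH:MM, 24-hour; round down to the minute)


Start time: 11:16 = 676 minutes from midnight
End time: 20:27 = 1227 minutes from midnight
Sum: 676 + 1227 = 1903
Midpoint: 1903 / 2 = 951 minutes
Convert: 951 / 60 = 15 hours, 51 minutes
Result: 15:51

15:51


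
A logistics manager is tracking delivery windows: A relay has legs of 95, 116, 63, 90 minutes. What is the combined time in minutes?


Durations: 95, 116, 63, 90
Running sum: 95
+ 116 = 211
+ 63 = 274
+ 90 = 364
Total duration: 364 minutes
That is 6 hours and 4 minutes

364


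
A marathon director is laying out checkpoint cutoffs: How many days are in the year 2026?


Year: 2026
Check leap year rules:
Divisible by 4? No
2026 is not a leap year
Days: 365

365


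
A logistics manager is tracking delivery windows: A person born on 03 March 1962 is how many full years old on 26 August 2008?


Birth: 1962-03-03
Reference: 2008-08-26
Year difference: 2008 - 1962 = 46
Has birthday (03-03) occurred by 08-26? Yes
Age in full years: 46

46


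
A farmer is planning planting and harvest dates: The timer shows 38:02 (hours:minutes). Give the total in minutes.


Hours: 38
Minutes: 2
Convert hours to minutes: 38 x 60 = 2280
Add remaining minutes: 2280 + 2 = 2282

2282


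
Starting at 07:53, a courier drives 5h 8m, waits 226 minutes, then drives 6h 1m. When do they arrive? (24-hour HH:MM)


Depart: 07:53
Leg 1: +308 min -> 13:01
Layover: +226 min -> 16:47
Leg 2: +361 min -> 22:48
Total travel: 895 minutes = 14h 55m
Arrival: 22:48

22:48


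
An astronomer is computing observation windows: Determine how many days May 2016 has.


Month: May
Year: 2016
May is a 31-day month
Total: 31 days

31


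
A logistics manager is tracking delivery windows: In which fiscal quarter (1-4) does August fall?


Month: August (month 8)
Q1: January-March (months 1-3)
Q2: April-June (months 4-6)
Q3: July-September (months 7-9)
Q4: October-December (months 10-12)
Month 8 falls in Q3

3


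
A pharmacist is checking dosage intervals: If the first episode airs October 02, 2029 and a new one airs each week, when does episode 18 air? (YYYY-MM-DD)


First occurrence: 2029-10-02 (occurrence 1)
Each occurrence is 7 days after the previous.
Occurrence 18 is 17 weeks after the first.
17 weeks = 119 days
2029-10-02 + 119 days = 2030-01-29

2030-01-29


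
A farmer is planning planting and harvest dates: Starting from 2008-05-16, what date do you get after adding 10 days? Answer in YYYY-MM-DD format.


Start: 2008-05-16
Adding 10 days
Days remaining in May: 15
Result: 2008-05-26

2008-05-26


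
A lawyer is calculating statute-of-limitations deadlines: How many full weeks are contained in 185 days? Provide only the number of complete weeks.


Total days: 185
Days per week: 7
Division: 185 / 7 = 26 remainder 3
Complete weeks: 26
Remaining days: 3

26


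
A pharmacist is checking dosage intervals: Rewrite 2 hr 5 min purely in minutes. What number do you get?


Hours: 2
Extra minutes: 5
Minutes per hour: 60
Hours to minutes: 2 x 60 = 120
Total: 120 + 5 = 125

125


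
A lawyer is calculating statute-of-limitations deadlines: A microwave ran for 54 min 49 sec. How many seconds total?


Minutes: 54
Extra seconds: 49
Seconds per minute: 60
Minutes to seconds: 54 x 60 = 3240
Total: 3240 + 49 = 3289

3289


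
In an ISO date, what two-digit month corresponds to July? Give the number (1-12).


Calendar month order:
6. June
7. July <--
8. August
July is month number 7

7


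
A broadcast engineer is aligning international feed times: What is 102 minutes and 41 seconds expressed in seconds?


Minutes: 102
Extra seconds: 41
Seconds per minute: 60
Minutes to seconds: 102 x 60 = 6120
Total: 6120 + 41 = 6161

6161


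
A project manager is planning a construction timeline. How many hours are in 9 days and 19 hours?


Days: 9
Extra hours: 19
Hours per day: 24
Days to hours: 9 x 24 = 216
Total: 216 + 19 = 235

235


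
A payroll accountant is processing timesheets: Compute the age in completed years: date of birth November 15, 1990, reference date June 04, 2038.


Birth: 1990-11-15
Reference: 2038-06-04
Year difference: 2038 - 1990 = 48
Has birthday (11-15) occurred by 06-04? No
Birthday not yet reached this year -> subtract 1
Age in full years: 47

47


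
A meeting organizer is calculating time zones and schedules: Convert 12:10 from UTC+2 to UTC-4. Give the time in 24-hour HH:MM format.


Local time: 12:10 at UTC+2 (offset 2h)
Target zone: UTC-4 (offset -4h)
Difference: -4 - (2) = -6 hours
Calculation: 12 + (-6) = 6
Result: 06:10

06:10


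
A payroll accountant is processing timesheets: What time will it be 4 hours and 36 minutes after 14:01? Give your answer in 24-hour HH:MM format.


Start time: 14:01
Adding: 4 hours 36 minutes
Minutes: 1 + 36 = 37
Hours: 14 + 4 + 0 = 18
Result: 18:37

18:37


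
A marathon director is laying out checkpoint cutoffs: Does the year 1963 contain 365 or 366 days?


Year: 1963
Check leap year rules:
Divisible by 4? No
1963 is not a leap year
Days: 365

365


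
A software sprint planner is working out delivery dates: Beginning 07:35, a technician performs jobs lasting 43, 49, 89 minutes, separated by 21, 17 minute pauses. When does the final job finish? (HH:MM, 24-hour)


Start: 07:35 = 455 min from midnight
  after task 1 (43 min): 08:18
  after break (21 min): 08:39
  after task 2 (49 min): 09:28
  after break (17 min): 09:45
  after task 3 (89 min): 11:14
Total elapsed: 219 minutes
End time: 11:14

11:14


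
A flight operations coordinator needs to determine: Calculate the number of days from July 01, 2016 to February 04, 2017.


Start date: 2016-07-01
End date: 2017-02-04
Jul 2016: +31 days
Aug 2016: +31 days
Sep 2016: +30 days
... (5 more months)
Total: 218 days

218


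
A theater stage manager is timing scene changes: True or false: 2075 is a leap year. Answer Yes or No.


Year: 2075
Divisible by 4? 2075 / 4 = 518.75 -> No
Not divisible by 4, so NOT a leap year

No


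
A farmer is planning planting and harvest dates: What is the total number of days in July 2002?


Month: July
Year: 2002
July is a 31-day month
Total: 31 days

31


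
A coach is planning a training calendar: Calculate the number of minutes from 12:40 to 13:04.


Start time: 12:40 = 760 minutes from midnight
End time: 13:04 = 784 minutes from midnight
Difference: 784 - 760 = 24 minutes
That is 0 hours and 24 minutes

24


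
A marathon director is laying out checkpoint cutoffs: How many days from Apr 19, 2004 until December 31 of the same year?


Start: April 19, 2004
End: December 31, 2004
Days left in April: 11
May: 31
June: 30
July: 31
August: 31
... plus remaining months
Sum of remaining months: 245
Total: 11 + 245 = 256

256


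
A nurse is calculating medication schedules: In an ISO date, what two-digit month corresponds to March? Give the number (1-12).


Calendar month order:
2. February
3. March <--
4. April
March is month number 3

3


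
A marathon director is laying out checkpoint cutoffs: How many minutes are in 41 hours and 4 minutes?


Hours: 41
Extra minutes: 4
Minutes per hour: 60
Hours to minutes: 41 x 60 = 2460
Total: 2460 + 4 = 2464

2464


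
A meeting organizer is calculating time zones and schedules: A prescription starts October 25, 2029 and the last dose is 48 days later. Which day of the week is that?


Start: 2029-10-25 (Thursday)
Step 1 - find target date: add 48 days
  2029-10-25 + 48 days = 2029-12-12
Step 2 - day of week:
  48 mod 7 = 6
  Thursday + 6 days -> Wednesday
Result: Wednesday (2029-12-12)

Wednesday


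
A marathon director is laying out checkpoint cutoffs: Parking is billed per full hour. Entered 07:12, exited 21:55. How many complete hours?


Start: 07:12
End: 21:55
Hour difference: 21 - 7 = 14 hours
Minute difference: 55 - 12 = 43 minutes
Total minutes: 883
Complete hours: 883 / 60 = 14 (remainder 43)

14


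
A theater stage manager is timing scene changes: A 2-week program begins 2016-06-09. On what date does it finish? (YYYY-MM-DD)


Start: 2016-06-09
Weeks to add: 2
Convert to days: 2 x 7 = 14 days
Add 14 days to 2016-06-09
Result: 2016-06-23

2016-06-23


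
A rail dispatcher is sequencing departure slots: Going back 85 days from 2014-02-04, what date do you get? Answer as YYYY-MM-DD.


Start: 2014-02-04
Subtracting 85 days
Days already passed in February: 4
After going back through February: 81 more days to subtract
January 2014: 31 days, 50 remaining
December 2013: 31 days, 19 remaining
November 2013 has 30 days, need 19
Result: 2013-11-11

2013-11-11


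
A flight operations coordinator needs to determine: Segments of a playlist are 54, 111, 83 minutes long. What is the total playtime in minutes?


Durations: 54, 111, 83
Running sum: 54
+ 111 = 165
+ 83 = 248
Total duration: 248 minutes
That is 4 hours and 8 minutes

248


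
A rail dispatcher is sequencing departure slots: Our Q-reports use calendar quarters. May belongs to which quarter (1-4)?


Month: May (month 5)
Q1: January-March (months 1-3)
Q2: April-June (months 4-6)
Q3: July-September (months 7-9)
Q4: October-December (months 10-12)
Month 5 falls in Q2

2


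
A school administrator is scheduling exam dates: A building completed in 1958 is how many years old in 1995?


Birth year: 1958
Current year: 1995
Age = current year - birth year
Age = 1995 - 1958 = 37

37


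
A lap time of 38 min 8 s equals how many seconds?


Minutes: 38
Seconds: 8
Convert minutes to seconds: 38 x 60 = 2280
Add remaining seconds: 2280 + 8 = 2288

2288


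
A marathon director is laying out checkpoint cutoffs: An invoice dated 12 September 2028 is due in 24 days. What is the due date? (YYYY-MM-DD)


Start: 2028-09-12
Adding 24 days
Days remaining in September: 18
After September: 6 days still to add
October 2028 has 31 days, need 6
Result: 2028-10-06

2028-10-06


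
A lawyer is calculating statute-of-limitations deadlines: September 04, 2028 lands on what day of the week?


Date: 2028-09-04
January 1, 2028 is a Saturday
Day of year: 248
Offset from Jan 1: 247 days
247 mod 7 = 2
Result: Monday

Monday


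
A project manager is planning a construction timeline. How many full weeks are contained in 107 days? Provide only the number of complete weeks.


Total days: 107
Days per week: 7
Division: 107 / 7 = 15 remainder 2
Complete weeks: 15
Remaining days: 2

15


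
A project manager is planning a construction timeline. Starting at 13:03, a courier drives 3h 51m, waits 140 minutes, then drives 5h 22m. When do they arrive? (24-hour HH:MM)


Depart: 13:03
Leg 1: +231 min -> 16:54
Layover: +140 min -> 19:14
Leg 2: +322 min -> 00:36
Total travel: 693 minutes = 11h 33m
Arrival: 00:36

00:36


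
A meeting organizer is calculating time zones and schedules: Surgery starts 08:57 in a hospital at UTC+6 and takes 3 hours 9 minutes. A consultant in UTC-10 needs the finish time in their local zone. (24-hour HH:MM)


Start: 08:57 in UTC+6
Step 1 - add duration:
  minutes: 57 + 9 = 66 (carry 1h)
  hours: 8 + 3 + 1 = 12
  end in UTC+6: 12:06
Step 2 - convert UTC+6 -> UTC-10:
  offset difference: -10 - (6) = -16 hours
  12 + (-16) = -4 -> mod 24 = 20
Result: 20:06 in UTC-10

20:06


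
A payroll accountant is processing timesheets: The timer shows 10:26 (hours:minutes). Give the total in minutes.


Hours: 10
Minutes: 26
Convert hours to minutes: 10 x 60 = 600
Add remaining minutes: 600 + 26 = 626

626


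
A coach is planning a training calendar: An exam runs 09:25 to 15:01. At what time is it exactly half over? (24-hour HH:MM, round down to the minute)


Start time: 09:25 = 565 minutes from midnight
End time: 15:01 = 901 minutes from midnight
Sum: 565 + 901 = 1466
Midpoint: 1466 / 2 = 733 minutes
Convert: 733 / 60 = 12 hours, 13 minutes
Result: 12:13

12:13


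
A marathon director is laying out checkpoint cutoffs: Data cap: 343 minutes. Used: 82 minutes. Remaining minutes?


Total budget: 343 minutes
Time used: 82 minutes
Remaining: 343 - 82 = 261 minutes
Percent used: 23.9%
Percent remaining: 76.1%

261


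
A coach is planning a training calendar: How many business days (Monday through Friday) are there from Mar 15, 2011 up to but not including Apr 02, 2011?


Start: 2011-03-15 (Tuesday)
End (exclusive): 2011-04-02 (Saturday)
Total calendar days: 18
Full weeks: 18 // 7 = 2 -> 10 weekdays
Remaining 4 days starting on Tuesday:
  Tue(w), Wed(w), Thu(w), Fri(w) -> 4 weekdays
Total business days: 10 + 4 = 14

14


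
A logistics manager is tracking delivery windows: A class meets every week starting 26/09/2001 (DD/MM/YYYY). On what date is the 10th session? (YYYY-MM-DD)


First occurrence: 2001-09-26 (occurrence 1)
Each occurrence is 7 days after the previous.
Occurrence 10 is 9 weeks after the first.
9 weeks = 63 days
2001-09-26 + 63 days = 2001-11-28

2001-11-28


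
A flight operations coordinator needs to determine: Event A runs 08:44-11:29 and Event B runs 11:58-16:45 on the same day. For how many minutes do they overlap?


Interval A: [524, 689] minutes from midnight
Interval B: [718, 1005] minutes from midnight
Overlap start = max(524, 718) = 718
Overlap end = min(689, 1005) = 689
End <= start, so the intervals do not overlap: 0 minutes

0


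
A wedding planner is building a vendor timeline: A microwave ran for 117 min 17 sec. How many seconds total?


Minutes: 117
Extra seconds: 17
Seconds per minute: 60
Minutes to seconds: 117 x 60 = 7020
Total: 7020 + 17 = 7037

7037


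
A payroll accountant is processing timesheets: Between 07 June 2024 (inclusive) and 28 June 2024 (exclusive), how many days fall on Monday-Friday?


Start: 2024-06-07 (Friday)
End (exclusive): 2024-06-28 (Friday)
Total calendar days: 21
Full weeks: 21 // 7 = 3 -> 15 weekdays
Remaining 0 days starting on Friday:
Total business days: 15 + 0 = 15

15


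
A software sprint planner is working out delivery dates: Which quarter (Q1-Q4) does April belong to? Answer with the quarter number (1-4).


Month: April (month 4)
Q1: January-March (months 1-3)
Q2: April-June (months 4-6)
Q3: July-September (months 7-9)
Q4: October-December (months 10-12)
Month 4 falls in Q2

2


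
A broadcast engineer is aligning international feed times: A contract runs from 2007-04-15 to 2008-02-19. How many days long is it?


Start date: 2007-04-15
End date: 2008-02-19
Apr 2007: +16 days
May 2007: +31 days
Jun 2007: +30 days
... (8 more months)
Total: 310 days

310


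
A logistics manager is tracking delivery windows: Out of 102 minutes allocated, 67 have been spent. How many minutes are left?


Total budget: 102 minutes
Time used: 67 minutes
Remaining: 102 - 67 = 35 minutes
Percent used: 65.7%
Percent remaining: 34.3%

35


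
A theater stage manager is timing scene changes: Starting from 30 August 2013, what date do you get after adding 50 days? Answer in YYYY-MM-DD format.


Start: 2013-08-30
Adding 50 days
Days remaining in August: 1
After August: 49 days still to add
September 2013: 30 days, 19 remaining
October 2013 has 31 days, need 19
Result: 2013-10-19

2013-10-19


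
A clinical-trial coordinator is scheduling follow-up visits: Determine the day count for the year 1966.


Year: 1966
Check leap year rules:
Divisible by 4? No
1966 is not a leap year
Days: 365

365


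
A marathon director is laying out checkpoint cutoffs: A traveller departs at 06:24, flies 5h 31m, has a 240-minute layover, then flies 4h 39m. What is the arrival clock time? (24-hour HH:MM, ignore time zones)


Depart: 06:24
Leg 1: +331 min -> 11:55
Layover: +240 min -> 15:55
Leg 2: +279 min -> 20:34
Total travel: 850 minutes = 14h 10m
Arrival: 20:34

20:34


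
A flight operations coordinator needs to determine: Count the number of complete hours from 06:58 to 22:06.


Start: 06:58
End: 22:06
Hour difference: 22 - 6 = 16 hours
Minute difference: 6 - 58 = -52 minutes
Total minutes: 908
Complete hours: 908 / 60 = 15 (remainder 8)

15


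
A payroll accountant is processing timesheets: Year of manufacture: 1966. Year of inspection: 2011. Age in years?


Birth year: 1966
Current year: 2011
Age = current year - birth year
Age = 2011 - 1966 = 45

45


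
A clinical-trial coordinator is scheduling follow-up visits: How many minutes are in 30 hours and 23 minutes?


Hours: 30
Extra minutes: 23
Minutes per hour: 60
Hours to minutes: 30 x 60 = 1800
Total: 1800 + 23 = 1823

1823


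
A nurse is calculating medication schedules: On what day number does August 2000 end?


Month: August
Year: 2000
August is a 31-day month
Total: 31 days

31


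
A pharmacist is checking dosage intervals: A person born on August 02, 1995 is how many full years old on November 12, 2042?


Birth: 1995-08-02
Reference: 2042-11-12
Year difference: 2042 - 1995 = 47
Has birthday (08-02) occurred by 11-12? Yes
Age in full years: 47

47


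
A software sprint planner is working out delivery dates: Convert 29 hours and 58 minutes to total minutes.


Hours: 29
Minutes: 58
Convert hours to minutes: 29 x 60 = 1740
Add remaining minutes: 1740 + 58 = 1798

1798


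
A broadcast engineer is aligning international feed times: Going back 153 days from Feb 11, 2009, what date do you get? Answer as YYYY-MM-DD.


Start: 2009-02-11
Subtracting 153 days
Days already passed in February: 11
After going back through February: 142 more days to subtract
January 2009: 31 days, 111 remaining
December 2008: 31 days, 80 remaining
November 2008: 30 days, 50 remaining
October 2008: 31 days, 19 remaining
Result: 2008-09-11

2008-09-11


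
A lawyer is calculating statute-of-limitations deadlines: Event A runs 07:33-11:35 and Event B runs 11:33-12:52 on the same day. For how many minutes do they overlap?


Interval A: [453, 695] minutes from midnight
Interval B: [693, 772] minutes from midnight
Overlap start = max(453, 693) = 693
Overlap end = min(695, 772) = 695
Overlap = 695 - 693 = 2 minutes

2


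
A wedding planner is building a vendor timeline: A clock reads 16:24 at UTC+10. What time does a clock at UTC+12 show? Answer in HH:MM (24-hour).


Local time: 16:24 at UTC+10 (offset 10h)
Target zone: UTC+12 (offset 12h)
Difference: 12 - (10) = 2 hours
Calculation: 16 + (2) = 18
Result: 18:24

18:24


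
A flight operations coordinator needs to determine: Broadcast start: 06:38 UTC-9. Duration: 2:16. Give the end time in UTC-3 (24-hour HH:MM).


Start: 06:38 in UTC-9
Step 1 - add duration:
  minutes: 38 + 16 = 54
  hours: 6 + 2 + 0 = 8
  end in UTC-9: 08:54
Step 2 - convert UTC-9 -> UTC-3:
  offset difference: -3 - (-9) = 6 hours
  8 + (6) = 14 -> mod 24 = 14
Result: 14:54 in UTC-3

14:54


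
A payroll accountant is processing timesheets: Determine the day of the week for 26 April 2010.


Date: 2010-04-26
January 1, 2010 is a Friday
Day of year: 116
Offset from Jan 1: 115 days
115 mod 7 = 3
Result: Monday

Monday


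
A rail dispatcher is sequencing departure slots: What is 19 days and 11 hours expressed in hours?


Days: 19
Extra hours: 11
Hours per day: 24
Days to hours: 19 x 24 = 456
Total: 456 + 11 = 467

467


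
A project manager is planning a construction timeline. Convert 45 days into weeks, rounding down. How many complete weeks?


Total days: 45
Days per week: 7
Division: 45 / 7 = 6 remainder 3
Complete weeks: 6
Remaining days: 3

6


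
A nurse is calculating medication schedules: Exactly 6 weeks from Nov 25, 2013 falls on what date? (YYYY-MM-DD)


Start: 2013-11-25
Weeks to add: 6
Convert to days: 6 x 7 = 42 days
Add 42 days to 2013-11-25
Result: 2014-01-06

2014-01-06


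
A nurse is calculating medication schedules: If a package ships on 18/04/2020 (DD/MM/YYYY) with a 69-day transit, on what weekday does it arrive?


Start: 2020-04-18 (Saturday)
Step 1 - find target date: add 69 days
  2020-04-18 + 69 days = 2020-06-26
Step 2 - day of week:
  69 mod 7 = 6
  Saturday + 6 days -> Friday
Result: Friday (2020-06-26)

Friday


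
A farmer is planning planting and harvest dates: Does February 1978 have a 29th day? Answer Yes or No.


Year: 1978
Divisible by 4? 1978 / 4 = 494.5 -> No
Not divisible by 4, so NOT a leap year

No


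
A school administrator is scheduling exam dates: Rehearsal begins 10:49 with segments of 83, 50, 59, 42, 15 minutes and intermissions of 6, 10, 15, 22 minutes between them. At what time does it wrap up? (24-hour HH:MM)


Start: 10:49 = 649 min from midnight
  after task 1 (83 min): 12:12
  after break (6 min): 12:18
  after task 2 (50 min): 13:08
  after break (10 min): 13:18
  after task 3 (59 min): 14:17
  after break (15 min): 14:32
  after task 4 (42 min): 15:14
  after break (22 min): 15:36
  after task 5 (15 min): 15:51
Total elapsed: 302 minutes
End time: 15:51

15:51


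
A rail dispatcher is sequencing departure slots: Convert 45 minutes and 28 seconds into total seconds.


Minutes: 45
Seconds: 28
Convert minutes to seconds: 45 x 60 = 2700
Add remaining seconds: 2700 + 28 = 2728

2728


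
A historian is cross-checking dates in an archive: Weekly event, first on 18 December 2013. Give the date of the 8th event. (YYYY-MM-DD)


First occurrence: 2013-12-18 (occurrence 1)
Each occurrence is 7 days after the previous.
Occurrence 8 is 7 weeks after the first.
7 weeks = 49 days
2013-12-18 + 49 days = 2014-02-05

2014-02-05


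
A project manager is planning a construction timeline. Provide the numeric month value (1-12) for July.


Calendar month order:
6. June
7. July <--
8. August
July is month number 7

7


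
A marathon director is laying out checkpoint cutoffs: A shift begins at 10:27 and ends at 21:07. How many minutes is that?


Start time: 10:27 = 627 minutes from midnight
End time: 21:07 = 1267 minutes from midnight
Difference: 1267 - 627 = 640 minutes
That is 10 hours and 40 minutes

640


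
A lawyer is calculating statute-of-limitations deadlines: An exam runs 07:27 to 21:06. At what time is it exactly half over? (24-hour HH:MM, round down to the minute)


Start time: 07:27 = 447 minutes from midnight
End time: 21:06 = 1266 minutes from midnight
Sum: 447 + 1266 = 1713
Midpoint: 1713 / 2 = 856 minutes
Convert: 856 / 60 = 14 hours, 16 minutes
Result: 14:16

14:16


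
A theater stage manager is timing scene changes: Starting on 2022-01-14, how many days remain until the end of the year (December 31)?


Start: January 14, 2022
End: December 31, 2022
Days left in January: 17
February: 28
March: 31
April: 30
May: 31
... plus remaining months
Sum of remaining months: 334
Total: 17 + 334 = 351

351


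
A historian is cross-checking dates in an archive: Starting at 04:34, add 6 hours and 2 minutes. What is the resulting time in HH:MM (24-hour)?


Start time: 04:34
Adding: 6 hours 2 minutes
Minutes: 34 + 2 = 36
Hours: 4 + 6 + 0 = 10
Result: 10:36

10:36


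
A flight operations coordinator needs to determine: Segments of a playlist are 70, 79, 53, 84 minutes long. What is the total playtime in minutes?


Durations: 70, 79, 53, 84
Running sum: 70
+ 79 = 149
+ 53 = 202
+ 84 = 286
Total duration: 286 minutes
That is 4 hours and 46 minutes

286


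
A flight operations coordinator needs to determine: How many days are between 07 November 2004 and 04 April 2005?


Start date: 2004-11-07
End date: 2005-04-04
Nov 2004: +24 days
Dec 2004: +31 days
Jan 2005: +31 days
... (3 more months)
Total: 148 days

148


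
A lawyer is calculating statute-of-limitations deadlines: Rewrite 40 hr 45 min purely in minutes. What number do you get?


Hours: 40
Extra minutes: 45
Minutes per hour: 60
Hours to minutes: 40 x 60 = 2400
Total: 2400 + 45 = 2445

2445


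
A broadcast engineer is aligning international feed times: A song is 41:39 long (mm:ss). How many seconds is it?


Minutes: 41
Extra seconds: 39
Seconds per minute: 60
Minutes to seconds: 41 x 60 = 2460
Total: 2460 + 39 = 2499

2499


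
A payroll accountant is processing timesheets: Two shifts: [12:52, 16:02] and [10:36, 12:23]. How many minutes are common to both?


Interval A: [772, 962] minutes from midnight
Interval B: [636, 743] minutes from midnight
Overlap start = max(772, 636) = 772
Overlap end = min(962, 743) = 743
End <= start, so the intervals do not overlap: 0 minutes

0


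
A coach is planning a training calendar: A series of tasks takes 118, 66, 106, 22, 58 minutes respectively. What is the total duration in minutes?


Durations: 118, 66, 106, 22, 58
Running sum: 118
+ 66 = 184
+ 106 = 290
+ 22 = 312
+ 58 = 370
Total duration: 370 minutes
That is 6 hours and 10 minutes

370


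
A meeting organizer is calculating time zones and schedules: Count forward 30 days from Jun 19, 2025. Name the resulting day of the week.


Start: 2025-06-19 (Thursday)
Step 1 - find target date: add 30 days
  2025-06-19 + 30 days = 2025-07-19
Step 2 - day of week:
  30 mod 7 = 2
  Thursday + 2 days -> Saturday
Result: Saturday (2025-07-19)

Saturday


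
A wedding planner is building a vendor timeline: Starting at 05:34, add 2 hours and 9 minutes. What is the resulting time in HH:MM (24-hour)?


Start time: 05:34
Adding: 2 hours 9 minutes
Minutes: 34 + 9 = 43
Hours: 5 + 2 + 0 = 7
Result: 07:43

07:43


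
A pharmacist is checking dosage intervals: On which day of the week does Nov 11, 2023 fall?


Date: 2023-11-11
January 1, 2023 is a Sunday
Day of year: 315
Offset from Jan 1: 314 days
314 mod 7 = 6
Result: Saturday

Saturday


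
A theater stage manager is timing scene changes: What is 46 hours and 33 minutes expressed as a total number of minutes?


Hours: 46
Minutes: 33
Convert hours to minutes: 46 x 60 = 2760
Add remaining minutes: 2760 + 33 = 2793

2793


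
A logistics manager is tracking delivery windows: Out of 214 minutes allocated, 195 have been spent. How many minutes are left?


Total budget: 214 minutes
Time used: 195 minutes
Remaining: 214 - 195 = 19 minutes
Percent used: 91.1%
Percent remaining: 8.9%

19


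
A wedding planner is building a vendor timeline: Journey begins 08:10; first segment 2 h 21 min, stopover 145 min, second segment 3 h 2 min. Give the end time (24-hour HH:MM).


Depart: 08:10
Leg 1: +141 min -> 10:31
Layover: +145 min -> 12:56
Leg 2: +182 min -> 15:58
Total travel: 468 minutes = 7h 48m
Arrival: 15:58

15:58


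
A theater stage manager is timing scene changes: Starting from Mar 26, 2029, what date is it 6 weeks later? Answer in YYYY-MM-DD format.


Start: 2029-03-26
Weeks to add: 6
Convert to days: 6 x 7 = 42 days
Add 42 days to 2029-03-26
Result: 2029-05-07

2029-05-07


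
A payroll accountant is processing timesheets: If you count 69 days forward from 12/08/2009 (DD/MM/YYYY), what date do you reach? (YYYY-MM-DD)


Start: 2009-08-12
Adding 69 days
Days remaining in August: 19
After August: 50 days still to add
September 2009: 30 days, 20 remaining
October 2009 has 31 days, need 20
Result: 2009-10-20

2009-10-20


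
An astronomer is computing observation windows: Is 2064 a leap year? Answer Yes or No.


Year: 2064
Divisible by 4? 2064 / 4 = 516.0 -> Yes
Divisible by 100? 2064 / 100 = 20.64 -> No
Divisible by 4 but not 100, so it IS a leap year

Yes


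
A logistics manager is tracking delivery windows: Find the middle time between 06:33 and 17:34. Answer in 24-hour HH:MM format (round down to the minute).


Start time: 06:33 = 393 minutes from midnight
End time: 17:34 = 1054 minutes from midnight
Sum: 393 + 1054 = 1447
Midpoint: 1447 / 2 = 723 minutes
Convert: 723 / 60 = 12 hours, 3 minutes
Result: 12:03

12:03


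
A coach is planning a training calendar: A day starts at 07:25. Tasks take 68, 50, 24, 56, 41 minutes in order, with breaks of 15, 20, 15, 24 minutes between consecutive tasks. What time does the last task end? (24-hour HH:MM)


Start: 07:25 = 445 min from midnight
  after task 1 (68 min): 08:33
  after break (15 min): 08:48
  after task 2 (50 min): 09:38
  after break (20 min): 09:58
  after task 3 (24 min): 10:22
  after break (15 min): 10:37
  after task 4 (56 min): 11:33
  after break (24 min): 11:57
  after task 5 (41 min): 12:38
Total elapsed: 313 minutes
End time: 12:38

12:38


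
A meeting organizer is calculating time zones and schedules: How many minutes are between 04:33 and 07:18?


Start time: 04:33 = 273 minutes from midnight
End time: 07:18 = 438 minutes from midnight
Difference: 438 - 273 = 165 minutes
That is 2 hours and 45 minutes

165


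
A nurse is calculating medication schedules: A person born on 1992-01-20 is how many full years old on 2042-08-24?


Birth: 1992-01-20
Reference: 2042-08-24
Year difference: 2042 - 1992 = 50
Has birthday (01-20) occurred by 08-24? Yes
Age in full years: 50

50


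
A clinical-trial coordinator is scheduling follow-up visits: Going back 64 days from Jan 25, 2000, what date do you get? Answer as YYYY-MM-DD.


Start: 2000-01-25
Subtracting 64 days
Days already passed in January: 25
After going back through January: 39 more days to subtract
December 1999: 31 days, 8 remaining
November 1999 has 30 days, need 8
Result: 1999-11-22

1999-11-22


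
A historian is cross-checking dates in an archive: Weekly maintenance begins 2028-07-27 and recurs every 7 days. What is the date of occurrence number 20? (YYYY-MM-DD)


First occurrence: 2028-07-27 (occurrence 1)
Each occurrence is 7 days after the previous.
Occurrence 20 is 19 weeks after the first.
19 weeks = 133 days
2028-07-27 + 133 days = 2028-12-07

2028-12-07


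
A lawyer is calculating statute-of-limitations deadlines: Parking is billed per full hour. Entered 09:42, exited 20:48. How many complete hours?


Start: 09:42
End: 20:48
Hour difference: 20 - 9 = 11 hours
Minute difference: 48 - 42 = 6 minutes
Total minutes: 666
Complete hours: 666 / 60 = 11 (remainder 6)

11


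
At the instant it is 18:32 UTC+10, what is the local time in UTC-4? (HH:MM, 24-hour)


Local time: 18:32 at UTC+10 (offset 10h)
Target zone: UTC-4 (offset -4h)
Difference: -4 - (10) = -14 hours
Calculation: 18 + (-14) = 4
Result: 04:32

04:32


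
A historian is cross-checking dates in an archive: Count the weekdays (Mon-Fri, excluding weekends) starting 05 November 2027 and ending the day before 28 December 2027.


Start: 2027-11-05 (Friday)
End (exclusive): 2027-12-28 (Tuesday)
Total calendar days: 53
Full weeks: 53 // 7 = 7 -> 35 weekdays
Remaining 4 days starting on Friday:
  Fri(w), Sat(-), Sun(-), Mon(w) -> 2 weekdays
Total business days: 35 + 2 = 37

37


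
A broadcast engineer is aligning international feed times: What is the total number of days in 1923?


Year: 1923
Check leap year rules:
Divisible by 4? No
1923 is not a leap year
Days: 365

365


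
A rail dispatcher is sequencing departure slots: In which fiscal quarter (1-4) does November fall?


Month: November (month 11)
Q1: January-March (months 1-3)
Q2: April-June (months 4-6)
Q3: July-September (months 7-9)
Q4: October-December (months 10-12)
Month 11 falls in Q4

4


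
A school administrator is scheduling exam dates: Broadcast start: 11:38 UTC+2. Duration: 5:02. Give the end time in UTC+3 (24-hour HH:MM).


Start: 11:38 in UTC+2
Step 1 - add duration:
  minutes: 38 + 2 = 40
  hours: 11 + 5 + 0 = 16
  end in UTC+2: 16:40
Step 2 - convert UTC+2 -> UTC+3:
  offset difference: 3 - (2) = 1 hours
  16 + (1) = 17 -> mod 24 = 17
Result: 17:40 in UTC+3

17:40


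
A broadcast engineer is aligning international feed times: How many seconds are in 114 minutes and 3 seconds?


Minutes: 114
Seconds: 3
Convert minutes to seconds: 114 x 60 = 6840
Add remaining seconds: 6840 + 3 = 6843

6843


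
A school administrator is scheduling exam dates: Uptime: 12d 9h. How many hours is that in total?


Days: 12
Extra hours: 9
Hours per day: 24
Days to hours: 12 x 24 = 288
Total: 288 + 9 = 297

297


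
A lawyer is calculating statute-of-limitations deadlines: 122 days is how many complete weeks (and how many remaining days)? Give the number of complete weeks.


Total days: 122
Days per week: 7
Division: 122 / 7 = 17 remainder 3
Complete weeks: 17
Remaining days: 3

17


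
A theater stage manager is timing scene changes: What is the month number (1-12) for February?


Calendar month order:
1. January
2. February <--
3. March
February is month number 2

2


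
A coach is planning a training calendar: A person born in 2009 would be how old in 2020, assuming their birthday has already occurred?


Birth year: 2009
Current year: 2020
Age = current year - birth year
Age = 2020 - 2009 = 11

11


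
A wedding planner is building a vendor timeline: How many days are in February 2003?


Month: February
Year: 2003
2003 is not a leap year
February has 28 days
Total: 28 days

28


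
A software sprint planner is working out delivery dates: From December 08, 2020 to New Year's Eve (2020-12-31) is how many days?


Start: December 08, 2020
End: December 31, 2020
Days left in December: 23
Total: 23 days

23


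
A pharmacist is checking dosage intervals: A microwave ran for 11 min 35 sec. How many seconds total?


Minutes: 11
Extra seconds: 35
Seconds per minute: 60
Minutes to seconds: 11 x 60 = 660
Total: 660 + 35 = 695

695


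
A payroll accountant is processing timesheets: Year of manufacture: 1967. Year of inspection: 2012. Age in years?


Birth year: 1967
Current year: 2012
Age = current year - birth year
Age = 2012 - 1967 = 45

45


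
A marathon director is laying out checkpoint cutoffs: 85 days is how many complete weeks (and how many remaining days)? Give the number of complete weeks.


Total days: 85
Days per week: 7
Division: 85 / 7 = 12 remainder 1
Complete weeks: 12
Remaining days: 1

12


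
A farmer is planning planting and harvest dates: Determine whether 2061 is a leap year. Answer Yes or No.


Year: 2061
Divisible by 4? 2061 / 4 = 515.25 -> No
Not divisible by 4, so NOT a leap year

No


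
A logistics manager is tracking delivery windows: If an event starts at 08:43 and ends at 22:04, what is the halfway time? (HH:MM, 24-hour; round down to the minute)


Start time: 08:43 = 523 minutes from midnight
End time: 22:04 = 1324 minutes from midnight
Sum: 523 + 1324 = 1847
Midpoint: 1847 / 2 = 923 minutes
Convert: 923 / 60 = 15 hours, 23 minutes
Result: 15:23

15:23


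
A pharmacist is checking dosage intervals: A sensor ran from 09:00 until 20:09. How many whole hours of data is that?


Start: 09:00
End: 20:09
Hour difference: 20 - 9 = 11 hours
Minute difference: 9 - 0 = 9 minutes
Total minutes: 669
Complete hours: 669 / 60 = 11 (remainder 9)

11


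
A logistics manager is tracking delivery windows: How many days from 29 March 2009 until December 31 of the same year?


Start: March 29, 2009
End: December 31, 2009
Days left in March: 2
April: 30
May: 31
June: 30
July: 31
... plus remaining months
Sum of remaining months: 275
Total: 2 + 275 = 277

277


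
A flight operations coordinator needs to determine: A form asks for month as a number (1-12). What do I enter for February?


Calendar month order:
1. January
2. February <--
3. March
February is month number 2

2


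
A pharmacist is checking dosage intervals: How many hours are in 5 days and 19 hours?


Days: 5
Extra hours: 19
Hours per day: 24
Days to hours: 5 x 24 = 120
Total: 120 + 19 = 139

139


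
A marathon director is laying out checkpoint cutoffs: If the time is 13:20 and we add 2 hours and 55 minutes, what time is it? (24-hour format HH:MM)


Start time: 13:20
Adding: 2 hours 55 minutes
Minutes: 20 + 55 = 75
Minute overflow: 75 >= 60, so carry 1 hour, minutes = 15
Hours: 13 + 2 + 1 = 16
Result: 16:15

16:15


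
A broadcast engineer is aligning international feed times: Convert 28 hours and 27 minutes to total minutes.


Hours: 28
Minutes: 27
Convert hours to minutes: 28 x 60 = 1680
Add remaining minutes: 1680 + 27 = 1707

1707


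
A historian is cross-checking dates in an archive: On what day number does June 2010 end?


Month: June
Year: 2010
June is a 30-day month
Total: 30 days

30


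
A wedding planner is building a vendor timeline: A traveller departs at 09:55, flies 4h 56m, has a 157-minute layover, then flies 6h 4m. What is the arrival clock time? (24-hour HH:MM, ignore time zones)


Depart: 09:55
Leg 1: +296 min -> 14:51
Layover: +157 min -> 17:28
Leg 2: +364 min -> 23:32
Total travel: 817 minutes = 13h 37m
Arrival: 23:32

23:32


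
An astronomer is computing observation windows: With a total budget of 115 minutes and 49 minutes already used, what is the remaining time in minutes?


Total budget: 115 minutes
Time used: 49 minutes
Remaining: 115 - 49 = 66 minutes
Percent used: 42.6%
Percent remaining: 57.4%

66


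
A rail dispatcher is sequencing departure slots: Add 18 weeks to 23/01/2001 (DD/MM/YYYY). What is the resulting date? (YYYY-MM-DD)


Start: 2001-01-23
Weeks to add: 18
Convert to days: 18 x 7 = 126 days
Add 126 days to 2001-01-23
Result: 2001-05-29

2001-05-29


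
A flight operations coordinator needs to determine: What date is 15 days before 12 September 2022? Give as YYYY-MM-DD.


Start: 2022-09-12
Subtracting 15 days
Days already passed in September: 12
After going back through September: 3 more days to subtract
August 2022 has 31 days, need 3
Result: 2022-08-28

2022-08-28


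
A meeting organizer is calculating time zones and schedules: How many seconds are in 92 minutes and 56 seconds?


Minutes: 92
Seconds: 56
Convert minutes to seconds: 92 x 60 = 5520
Add remaining seconds: 5520 + 56 = 5576

5576


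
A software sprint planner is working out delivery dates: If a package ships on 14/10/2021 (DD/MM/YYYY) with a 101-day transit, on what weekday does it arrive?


Start: 2021-10-14 (Thursday)
Step 1 - find target date: add 101 days
  2021-10-14 + 101 days = 2022-01-23
Step 2 - day of week:
  101 mod 7 = 3
  Thursday + 3 days -> Sunday
Result: Sunday (2022-01-23)

Sunday


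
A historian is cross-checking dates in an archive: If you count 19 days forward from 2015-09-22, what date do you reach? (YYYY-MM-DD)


Start: 2015-09-22
Adding 19 days
Days remaining in September: 8
After September: 11 days still to add
October 2015 has 31 days, need 11
Result: 2015-10-11

2015-10-11


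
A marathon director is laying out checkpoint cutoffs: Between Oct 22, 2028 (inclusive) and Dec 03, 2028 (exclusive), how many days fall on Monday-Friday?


Start: 2028-10-22 (Sunday)
End (exclusive): 2028-12-03 (Sunday)
Total calendar days: 42
Full weeks: 42 // 7 = 6 -> 30 weekdays
Remaining 0 days starting on Sunday:
Total business days: 30 + 0 = 30

30


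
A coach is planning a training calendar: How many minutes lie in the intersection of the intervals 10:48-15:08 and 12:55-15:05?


Interval A: [648, 908] minutes from midnight
Interval B: [775, 905] minutes from midnight
Overlap start = max(648, 775) = 775
Overlap end = min(908, 905) = 905
Overlap = 905 - 775 = 130 minutes

130


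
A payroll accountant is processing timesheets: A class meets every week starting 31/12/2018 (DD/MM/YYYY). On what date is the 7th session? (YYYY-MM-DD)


First occurrence: 2018-12-31 (occurrence 1)
Each occurrence is 7 days after the previous.
Occurrence 7 is 6 weeks after the first.
6 weeks = 42 days
2018-12-31 + 42 days = 2019-02-11

2019-02-11


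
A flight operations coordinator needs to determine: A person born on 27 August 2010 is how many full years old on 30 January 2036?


Birth: 2010-08-27
Reference: 2036-01-30
Year difference: 2036 - 2010 = 26
Has birthday (08-27) occurred by 01-30? No
Birthday not yet reached this year -> subtract 1
Age in full years: 25

25
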